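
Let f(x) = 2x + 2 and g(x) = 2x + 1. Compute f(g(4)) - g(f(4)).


f(g(4)) = 20
g(f(4)) = 21
Difference = -1

-1


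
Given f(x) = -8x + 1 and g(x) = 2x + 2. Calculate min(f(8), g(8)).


-63


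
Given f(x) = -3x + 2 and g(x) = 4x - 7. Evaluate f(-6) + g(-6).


f(-6) = 20
g(-6) = -31
Sum = -11

-11


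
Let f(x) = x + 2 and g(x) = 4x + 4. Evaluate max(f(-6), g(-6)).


f(-6) = -4
g(-6) = -20
max = -4

-4


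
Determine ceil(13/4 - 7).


13/4 = 3.25
3.25 - 7 = -3.75
ceil(-3.75) = -3

-3


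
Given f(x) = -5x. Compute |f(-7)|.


f(-7) = 35
|35| = 35

35


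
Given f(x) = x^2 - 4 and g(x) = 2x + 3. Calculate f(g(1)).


g(1) = 5
f(5) = 1*(5)^2 - 4 = 21

21


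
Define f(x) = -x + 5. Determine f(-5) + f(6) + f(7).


f(-5) = 10
f(6) = -1
f(7) = -2
Sum = 7

7


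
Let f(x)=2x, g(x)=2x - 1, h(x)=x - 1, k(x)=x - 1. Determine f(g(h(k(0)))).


-10


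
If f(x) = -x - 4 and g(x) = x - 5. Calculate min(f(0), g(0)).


f(0) = -4
g(0) = -5
min = -5

-5


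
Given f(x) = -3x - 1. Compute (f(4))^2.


f(4) = -13
(-13)^2 = 169

169


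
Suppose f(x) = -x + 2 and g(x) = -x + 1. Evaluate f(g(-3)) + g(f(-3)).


f(g(-3)) = -2
g(f(-3)) = -4
Sum = -6

-6


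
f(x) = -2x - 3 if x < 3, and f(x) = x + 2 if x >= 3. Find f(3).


5


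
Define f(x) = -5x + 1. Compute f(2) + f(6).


f(2) = -9
f(6) = -29
Sum = -38

-38


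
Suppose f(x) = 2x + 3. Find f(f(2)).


f(2) = 7
f(7) = 17

17


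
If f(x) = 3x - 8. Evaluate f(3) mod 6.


f(3) = 1
1 mod 6 = 1

1


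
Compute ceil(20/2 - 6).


4


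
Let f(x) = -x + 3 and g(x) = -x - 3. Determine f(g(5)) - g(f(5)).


12


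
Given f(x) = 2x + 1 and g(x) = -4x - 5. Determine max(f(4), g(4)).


f(4) = 9
g(4) = -21
max = 9

9


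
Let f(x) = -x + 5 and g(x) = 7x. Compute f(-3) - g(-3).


f(-3) = 8
g(-3) = -21
Difference = 29

29


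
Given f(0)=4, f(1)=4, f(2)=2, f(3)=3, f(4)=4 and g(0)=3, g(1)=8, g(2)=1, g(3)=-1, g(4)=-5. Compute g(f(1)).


f(1) = 4
g(4) = -5

-5


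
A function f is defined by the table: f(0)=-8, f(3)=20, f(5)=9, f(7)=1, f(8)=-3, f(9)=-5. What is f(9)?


-5


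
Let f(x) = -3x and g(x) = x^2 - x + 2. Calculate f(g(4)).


g(4) = 14
f(14) = -42

-42


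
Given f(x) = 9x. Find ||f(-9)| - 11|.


f(-9) = -81
|-81| = 81
|81 - 11| = 70

70


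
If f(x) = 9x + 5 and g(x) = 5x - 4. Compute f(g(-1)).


-76


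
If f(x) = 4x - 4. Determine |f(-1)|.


f(-1) = -8
|-8| = 8

8


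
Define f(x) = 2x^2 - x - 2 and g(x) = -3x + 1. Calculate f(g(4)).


251


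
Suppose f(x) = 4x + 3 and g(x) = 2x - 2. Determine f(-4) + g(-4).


-23


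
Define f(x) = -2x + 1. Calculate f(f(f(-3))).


f(-3) = 7
f(7) = -13
f(-13) = 27

27


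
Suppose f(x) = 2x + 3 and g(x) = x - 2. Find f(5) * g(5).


39


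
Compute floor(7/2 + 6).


7/2 = 3.5
3.5 + 6 = 9.5
floor(9.5) = 9

9


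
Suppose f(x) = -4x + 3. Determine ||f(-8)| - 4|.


f(-8) = 35
|35| = 35
|35 - 4| = 31

31


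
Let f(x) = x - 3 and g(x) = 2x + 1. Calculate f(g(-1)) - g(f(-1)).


3


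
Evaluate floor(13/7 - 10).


13/7 = 1.8571
1.8571 - 10 = -8.1429
floor(-8.1429) = -9

-9


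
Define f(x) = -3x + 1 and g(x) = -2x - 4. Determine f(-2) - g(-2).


f(-2) = 7
g(-2) = 0
Difference = 7

7


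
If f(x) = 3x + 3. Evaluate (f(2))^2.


f(2) = 9
(9)^2 = 81

81


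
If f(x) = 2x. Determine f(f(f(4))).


f(4) = 8
f(8) = 16
f(16) = 32

32


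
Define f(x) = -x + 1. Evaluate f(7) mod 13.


7


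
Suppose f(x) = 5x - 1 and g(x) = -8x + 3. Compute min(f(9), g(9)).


f(9) = 44
g(9) = -69
min = -69

-69


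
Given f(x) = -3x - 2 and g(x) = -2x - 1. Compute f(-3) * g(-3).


f(-3) = 7
g(-3) = 5
Product = 35

35


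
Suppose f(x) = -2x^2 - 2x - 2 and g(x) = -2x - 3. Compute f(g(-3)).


g(-3) = 3
f(3) = (-2)*(3)^2 - 2*(3) - 2 = -26

-26


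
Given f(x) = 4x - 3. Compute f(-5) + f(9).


f(-5) = -23
f(9) = 33
Sum = 10

10


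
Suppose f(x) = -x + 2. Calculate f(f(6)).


f(6) = -4
f(-4) = 6

6


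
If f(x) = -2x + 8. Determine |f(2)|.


f(2) = 4
|4| = 4

4


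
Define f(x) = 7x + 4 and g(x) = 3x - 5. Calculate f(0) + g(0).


f(0) = 4
g(0) = -5
Sum = -1

-1


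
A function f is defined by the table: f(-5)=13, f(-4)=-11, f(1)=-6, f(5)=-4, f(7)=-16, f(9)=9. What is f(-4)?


Reading from the table at x = -4

-11


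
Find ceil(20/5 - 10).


20/5 = 4
4 - 10 = -6
ceil(-6) = -6

-6


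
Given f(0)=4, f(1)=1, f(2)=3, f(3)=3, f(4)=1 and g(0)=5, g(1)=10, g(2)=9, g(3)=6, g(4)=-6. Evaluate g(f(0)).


f(0) = 4
g(4) = -6

-6


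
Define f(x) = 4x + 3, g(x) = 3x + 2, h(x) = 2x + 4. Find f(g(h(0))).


h(0) = 4
g(4) = 14
f(14) = 59

59


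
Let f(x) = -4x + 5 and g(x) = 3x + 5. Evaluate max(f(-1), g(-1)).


f(-1) = 9
g(-1) = 2
max = 9

9


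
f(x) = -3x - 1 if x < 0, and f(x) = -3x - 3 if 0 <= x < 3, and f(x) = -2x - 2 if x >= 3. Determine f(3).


-8


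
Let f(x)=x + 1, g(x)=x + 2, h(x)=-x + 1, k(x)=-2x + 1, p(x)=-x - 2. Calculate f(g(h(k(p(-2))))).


p(-2) = 0
k(0) = 1
h(1) = 0
g(0) = 2
f(2) = 3

3


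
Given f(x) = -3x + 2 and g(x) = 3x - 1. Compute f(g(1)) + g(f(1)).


f(g(1)) = -4
g(f(1)) = -4
Sum = -8

-8


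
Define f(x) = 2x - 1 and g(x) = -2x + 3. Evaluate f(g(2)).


g(2) = -1
f(-1) = -3

-3


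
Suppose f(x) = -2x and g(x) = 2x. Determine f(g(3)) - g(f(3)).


f(g(3)) = -12
g(f(3)) = -12
Difference = 0

0


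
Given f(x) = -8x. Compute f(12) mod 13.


f(12) = -96
-96 mod 13 = 8

8


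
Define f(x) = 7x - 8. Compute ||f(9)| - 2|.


f(9) = 55
|55| = 55
|55 - 2| = 53

53


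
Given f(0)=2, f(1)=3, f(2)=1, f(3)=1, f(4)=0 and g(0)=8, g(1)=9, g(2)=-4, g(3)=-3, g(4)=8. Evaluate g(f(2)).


f(2) = 1
g(1) = 9

9


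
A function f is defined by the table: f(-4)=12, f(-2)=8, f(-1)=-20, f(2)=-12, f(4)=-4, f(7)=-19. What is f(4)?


Reading from the table at x = 4

-4


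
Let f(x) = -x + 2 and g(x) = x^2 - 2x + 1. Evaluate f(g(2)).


g(2) = 1
f(1) = 1

1


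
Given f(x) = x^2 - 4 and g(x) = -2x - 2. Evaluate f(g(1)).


g(1) = -4
f(-4) = 1*(-4)^2 - 4 = 12

12


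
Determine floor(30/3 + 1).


30/3 = 10
10 + 1 = 11
floor(11) = 11

11


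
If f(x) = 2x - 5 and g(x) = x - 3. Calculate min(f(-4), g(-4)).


-13


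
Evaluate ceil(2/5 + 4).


2/5 = 0.4
0.4 + 4 = 4.4
ceil(4.4) = 5

5


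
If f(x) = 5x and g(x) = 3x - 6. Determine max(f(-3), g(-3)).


f(-3) = -15
g(-3) = -15
max = -15

-15


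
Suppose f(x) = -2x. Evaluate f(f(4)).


f(4) = -8
f(-8) = 16

16


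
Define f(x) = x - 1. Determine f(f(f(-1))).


-4


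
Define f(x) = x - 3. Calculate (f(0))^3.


f(0) = -3
(-3)^3 = -27

-27


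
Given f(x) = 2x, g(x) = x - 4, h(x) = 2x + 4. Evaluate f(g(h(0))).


0


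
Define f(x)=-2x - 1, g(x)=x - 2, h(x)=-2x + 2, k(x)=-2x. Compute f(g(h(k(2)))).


k(2) = -4
h(-4) = 10
g(10) = 8
f(8) = -17

-17


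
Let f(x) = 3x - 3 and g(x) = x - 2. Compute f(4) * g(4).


18


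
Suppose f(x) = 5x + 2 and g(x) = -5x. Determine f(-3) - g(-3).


f(-3) = -13
g(-3) = 15
Difference = -28

-28


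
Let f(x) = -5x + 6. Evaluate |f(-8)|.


f(-8) = 46
|46| = 46

46


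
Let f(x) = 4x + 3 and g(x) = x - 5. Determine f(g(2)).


g(2) = -3
f(-3) = -9

-9


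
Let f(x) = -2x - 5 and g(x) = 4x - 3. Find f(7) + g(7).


f(7) = -19
g(7) = 25
Sum = 6

6


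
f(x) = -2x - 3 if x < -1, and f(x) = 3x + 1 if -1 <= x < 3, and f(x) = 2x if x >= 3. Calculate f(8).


8 satisfies x >= 3
f(8) = 16

16


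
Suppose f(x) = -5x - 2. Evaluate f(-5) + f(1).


f(-5) = 23
f(1) = -7
Sum = 16

16


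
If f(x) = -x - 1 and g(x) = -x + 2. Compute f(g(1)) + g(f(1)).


f(g(1)) = -2
g(f(1)) = 4
Sum = 2

2


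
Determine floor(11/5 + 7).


9


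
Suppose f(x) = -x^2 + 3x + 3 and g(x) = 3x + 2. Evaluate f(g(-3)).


g(-3) = -7
f(-7) = (-1)*(-7)^2 + 3*(-7) + 3 = -67

-67


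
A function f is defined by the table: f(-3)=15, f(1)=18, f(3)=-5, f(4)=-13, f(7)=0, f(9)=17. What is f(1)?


18


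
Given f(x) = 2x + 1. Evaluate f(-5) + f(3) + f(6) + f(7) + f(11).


f(-5) = -9
f(3) = 7
f(6) = 13
f(7) = 15
f(11) = 23
Sum = 49

49


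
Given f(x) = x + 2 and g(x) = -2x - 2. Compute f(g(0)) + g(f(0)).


f(g(0)) = 0
g(f(0)) = -6
Sum = -6

-6


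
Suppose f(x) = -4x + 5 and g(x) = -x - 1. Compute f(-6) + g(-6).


f(-6) = 29
g(-6) = 5
Sum = 34

34


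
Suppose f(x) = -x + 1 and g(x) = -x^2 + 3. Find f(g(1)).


g(1) = 2
f(2) = -1

-1


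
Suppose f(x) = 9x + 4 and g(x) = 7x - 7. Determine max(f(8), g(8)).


76


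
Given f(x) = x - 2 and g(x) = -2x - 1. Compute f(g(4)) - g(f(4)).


f(g(4)) = -11
g(f(4)) = -5
Difference = -6

-6


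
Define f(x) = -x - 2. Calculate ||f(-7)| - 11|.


f(-7) = 5
|5| = 5
|5 - 11| = 6

6


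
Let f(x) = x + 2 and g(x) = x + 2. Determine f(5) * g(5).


f(5) = 7
g(5) = 7
Product = 49

49


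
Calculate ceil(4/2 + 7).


9


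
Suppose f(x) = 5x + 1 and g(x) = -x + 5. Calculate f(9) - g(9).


f(9) = 46
g(9) = -4
Difference = 50

50


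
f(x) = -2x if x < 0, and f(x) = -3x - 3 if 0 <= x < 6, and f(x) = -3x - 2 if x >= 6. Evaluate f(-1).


-1 satisfies x < 0
f(-1) = 2

2


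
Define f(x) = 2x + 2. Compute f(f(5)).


f(5) = 12
f(12) = 26

26


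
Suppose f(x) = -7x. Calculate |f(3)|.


f(3) = -21
|-21| = 21

21


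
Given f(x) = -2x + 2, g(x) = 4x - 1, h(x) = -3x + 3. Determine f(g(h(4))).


h(4) = -9
g(-9) = -37
f(-37) = 76

76


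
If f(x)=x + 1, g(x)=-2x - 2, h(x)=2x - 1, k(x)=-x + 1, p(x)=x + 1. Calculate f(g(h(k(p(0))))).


p(0) = 1
k(1) = 0
h(0) = -1
g(-1) = 0
f(0) = 1

1


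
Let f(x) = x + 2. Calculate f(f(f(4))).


f(4) = 6
f(6) = 8
f(8) = 10

10


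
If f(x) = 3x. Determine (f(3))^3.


f(3) = 9
(9)^3 = 729

729


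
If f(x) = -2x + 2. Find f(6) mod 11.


f(6) = -10
-10 mod 11 = 1

1


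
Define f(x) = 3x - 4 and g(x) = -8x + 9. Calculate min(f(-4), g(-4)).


f(-4) = -16
g(-4) = 41
min = -16

-16


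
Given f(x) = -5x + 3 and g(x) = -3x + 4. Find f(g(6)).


g(6) = -14
f(-14) = 73

73


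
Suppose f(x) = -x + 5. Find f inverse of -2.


Solve -x + 5 = -2
x = (-2 - 5) / (-1) = 7

7


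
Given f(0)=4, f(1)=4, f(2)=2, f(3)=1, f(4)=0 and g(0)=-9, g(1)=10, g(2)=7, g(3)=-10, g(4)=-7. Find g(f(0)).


-7


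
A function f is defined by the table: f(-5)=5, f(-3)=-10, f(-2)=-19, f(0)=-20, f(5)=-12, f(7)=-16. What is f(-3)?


Reading from the table at x = -3

-10


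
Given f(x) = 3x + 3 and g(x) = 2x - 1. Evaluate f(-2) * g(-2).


f(-2) = -3
g(-2) = -5
Product = 15

15


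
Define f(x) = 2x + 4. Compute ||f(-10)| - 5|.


f(-10) = -16
|-16| = 16
|16 - 5| = 11

11


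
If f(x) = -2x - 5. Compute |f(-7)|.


f(-7) = 9
|9| = 9

9


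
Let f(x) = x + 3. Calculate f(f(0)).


f(0) = 3
f(3) = 6

6


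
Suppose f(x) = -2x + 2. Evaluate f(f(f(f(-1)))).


-26


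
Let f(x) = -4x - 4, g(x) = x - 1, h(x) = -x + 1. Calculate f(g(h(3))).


8


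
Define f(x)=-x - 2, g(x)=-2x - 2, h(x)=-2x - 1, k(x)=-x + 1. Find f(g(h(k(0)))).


k(0) = 1
h(1) = -3
g(-3) = 4
f(4) = -6

-6


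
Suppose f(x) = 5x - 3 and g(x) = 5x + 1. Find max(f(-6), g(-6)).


f(-6) = -33
g(-6) = -29
max = -29

-29


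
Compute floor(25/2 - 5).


7


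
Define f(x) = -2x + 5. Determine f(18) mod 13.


f(18) = -31
-31 mod 13 = 8

8


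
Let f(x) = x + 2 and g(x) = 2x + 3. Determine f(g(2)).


9


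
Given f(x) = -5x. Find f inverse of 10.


Solve -5x = 10
x = (10) / (-5) = -2

-2


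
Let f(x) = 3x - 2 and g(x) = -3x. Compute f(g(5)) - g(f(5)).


f(g(5)) = -47
g(f(5)) = -39
Difference = -8

-8


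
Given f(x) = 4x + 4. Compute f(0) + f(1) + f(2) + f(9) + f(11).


f(0) = 4
f(1) = 8
f(2) = 12
f(9) = 40
f(11) = 48
Sum = 112

112


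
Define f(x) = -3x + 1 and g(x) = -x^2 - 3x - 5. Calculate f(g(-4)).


g(-4) = -9
f(-9) = 28

28


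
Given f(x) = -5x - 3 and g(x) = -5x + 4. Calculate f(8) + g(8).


f(8) = -43
g(8) = -36
Sum = -79

-79


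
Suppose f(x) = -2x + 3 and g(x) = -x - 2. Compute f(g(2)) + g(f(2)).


10


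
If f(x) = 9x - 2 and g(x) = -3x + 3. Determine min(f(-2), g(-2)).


f(-2) = -20
g(-2) = 9
min = -20

-20


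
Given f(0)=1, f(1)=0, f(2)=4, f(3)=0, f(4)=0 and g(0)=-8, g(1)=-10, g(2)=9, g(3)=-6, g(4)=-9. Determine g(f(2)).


f(2) = 4
g(4) = -9

-9


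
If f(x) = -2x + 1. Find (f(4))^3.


f(4) = -7
(-7)^3 = -343

-343


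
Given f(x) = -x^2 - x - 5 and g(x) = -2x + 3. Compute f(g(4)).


g(4) = -5
f(-5) = (-1)*(-5)^2 - 1*(-5) - 5 = -25

-25


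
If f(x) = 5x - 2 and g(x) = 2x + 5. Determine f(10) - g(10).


23


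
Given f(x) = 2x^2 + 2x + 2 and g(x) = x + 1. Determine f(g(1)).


g(1) = 2
f(2) = 2*(2)^2 + 2*(2) + 2 = 14

14


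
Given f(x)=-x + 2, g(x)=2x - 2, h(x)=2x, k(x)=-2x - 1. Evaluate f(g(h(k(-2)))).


-8


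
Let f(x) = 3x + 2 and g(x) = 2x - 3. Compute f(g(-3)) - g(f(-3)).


-8


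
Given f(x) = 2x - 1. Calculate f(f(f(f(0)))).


f(0) = -1
f(-1) = -3
f(-3) = -7
f(-7) = -15

-15


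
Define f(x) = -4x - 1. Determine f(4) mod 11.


f(4) = -17
-17 mod 11 = 5

5


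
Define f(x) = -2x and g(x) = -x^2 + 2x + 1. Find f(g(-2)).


g(-2) = -7
f(-7) = 14

14


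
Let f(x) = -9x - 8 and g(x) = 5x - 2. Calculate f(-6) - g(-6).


78


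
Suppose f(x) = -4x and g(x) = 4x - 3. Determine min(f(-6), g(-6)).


f(-6) = 24
g(-6) = -27
min = -27

-27


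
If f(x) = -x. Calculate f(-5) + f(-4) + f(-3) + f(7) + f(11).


-6


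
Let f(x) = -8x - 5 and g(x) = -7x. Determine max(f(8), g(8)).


f(8) = -69
g(8) = -56
max = -56

-56


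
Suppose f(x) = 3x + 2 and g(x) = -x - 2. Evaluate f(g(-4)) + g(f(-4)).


16


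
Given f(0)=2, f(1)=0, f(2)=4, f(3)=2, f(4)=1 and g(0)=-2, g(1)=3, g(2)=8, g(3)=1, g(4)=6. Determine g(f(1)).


f(1) = 0
g(0) = -2

-2


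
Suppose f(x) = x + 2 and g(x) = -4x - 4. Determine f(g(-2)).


6


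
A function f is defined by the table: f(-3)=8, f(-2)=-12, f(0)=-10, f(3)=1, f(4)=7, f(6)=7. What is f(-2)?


-12


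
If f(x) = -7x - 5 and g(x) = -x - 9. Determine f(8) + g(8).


f(8) = -61
g(8) = -17
Sum = -78

-78


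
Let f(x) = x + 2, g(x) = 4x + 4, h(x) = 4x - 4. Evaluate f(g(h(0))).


h(0) = -4
g(-4) = -12
f(-12) = -10

-10


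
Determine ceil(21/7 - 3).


21/7 = 3
3 - 3 = 0
ceil(0) = 0

0


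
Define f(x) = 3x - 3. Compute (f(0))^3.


f(0) = -3
(-3)^3 = -27

-27


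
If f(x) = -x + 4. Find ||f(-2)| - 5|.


f(-2) = 6
|6| = 6
|6 - 5| = 1

1


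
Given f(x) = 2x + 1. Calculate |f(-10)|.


f(-10) = -19
|-19| = 19

19


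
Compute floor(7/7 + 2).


3


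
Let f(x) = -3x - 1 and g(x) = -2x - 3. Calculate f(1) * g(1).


f(1) = -4
g(1) = -5
Product = 20

20


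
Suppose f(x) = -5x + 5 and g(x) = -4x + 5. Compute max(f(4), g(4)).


f(4) = -15
g(4) = -11
max = -11

-11


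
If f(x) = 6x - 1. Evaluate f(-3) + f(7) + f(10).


f(-3) = -19
f(7) = 41
f(10) = 59
Sum = 81

81


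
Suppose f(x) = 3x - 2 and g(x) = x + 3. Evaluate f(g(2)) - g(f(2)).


f(g(2)) = 13
g(f(2)) = 7
Difference = 6

6


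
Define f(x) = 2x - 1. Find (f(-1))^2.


f(-1) = -3
(-3)^2 = 9

9


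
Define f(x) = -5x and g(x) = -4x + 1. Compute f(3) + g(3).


f(3) = -15
g(3) = -11
Sum = -26

-26


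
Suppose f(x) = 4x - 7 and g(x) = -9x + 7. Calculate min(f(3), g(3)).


-20


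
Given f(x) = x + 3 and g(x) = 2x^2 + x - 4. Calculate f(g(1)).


2


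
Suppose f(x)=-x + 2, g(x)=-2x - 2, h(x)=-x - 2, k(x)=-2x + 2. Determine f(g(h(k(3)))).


k(3) = -4
h(-4) = 2
g(2) = -6
f(-6) = 8

8


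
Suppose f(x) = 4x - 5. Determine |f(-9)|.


f(-9) = -41
|-41| = 41

41


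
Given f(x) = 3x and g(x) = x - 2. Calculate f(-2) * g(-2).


24


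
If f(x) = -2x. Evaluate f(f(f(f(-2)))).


-32


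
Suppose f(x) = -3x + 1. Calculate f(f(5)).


43


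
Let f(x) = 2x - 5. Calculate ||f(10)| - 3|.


f(10) = 15
|15| = 15
|15 - 3| = 12

12


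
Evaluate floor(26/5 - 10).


26/5 = 5.2
5.2 - 10 = -4.8
floor(-4.8) = -5

-5


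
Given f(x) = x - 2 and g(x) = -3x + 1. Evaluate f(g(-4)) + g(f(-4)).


f(g(-4)) = 11
g(f(-4)) = 19
Sum = 30

30


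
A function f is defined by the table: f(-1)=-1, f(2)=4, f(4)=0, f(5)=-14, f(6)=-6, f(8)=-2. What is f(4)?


Reading from the table at x = 4

0


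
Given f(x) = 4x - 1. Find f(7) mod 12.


f(7) = 27
27 mod 12 = 3

3


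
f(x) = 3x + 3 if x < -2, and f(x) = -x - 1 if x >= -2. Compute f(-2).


-2 satisfies x >= -2
f(-2) = 1

1


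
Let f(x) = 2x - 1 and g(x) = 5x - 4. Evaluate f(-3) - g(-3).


f(-3) = -7
g(-3) = -19
Difference = 12

12


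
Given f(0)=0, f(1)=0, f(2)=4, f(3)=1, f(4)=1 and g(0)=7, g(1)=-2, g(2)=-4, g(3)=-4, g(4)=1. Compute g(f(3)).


f(3) = 1
g(1) = -2

-2


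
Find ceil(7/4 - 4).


-2


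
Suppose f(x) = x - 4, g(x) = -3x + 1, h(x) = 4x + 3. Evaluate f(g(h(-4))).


h(-4) = -13
g(-13) = 40
f(40) = 36

36


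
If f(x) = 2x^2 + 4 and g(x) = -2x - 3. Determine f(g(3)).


g(3) = -9
f(-9) = 2*(-9)^2 + 4 = 166

166


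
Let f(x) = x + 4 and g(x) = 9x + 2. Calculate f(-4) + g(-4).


f(-4) = 0
g(-4) = -34
Sum = -34

-34


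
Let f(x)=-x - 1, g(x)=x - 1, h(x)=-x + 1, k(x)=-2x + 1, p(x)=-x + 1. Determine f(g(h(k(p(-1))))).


p(-1) = 2
k(2) = -3
h(-3) = 4
g(4) = 3
f(3) = -4

-4


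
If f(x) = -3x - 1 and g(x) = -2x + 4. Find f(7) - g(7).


-12


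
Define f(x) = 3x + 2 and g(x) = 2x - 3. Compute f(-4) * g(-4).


110


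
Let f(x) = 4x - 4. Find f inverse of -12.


Solve 4x - 4 = -12
x = (-12 + 4) / 4 = -2

-2


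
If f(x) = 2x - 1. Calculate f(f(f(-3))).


f(-3) = -7
f(-7) = -15
f(-15) = -31

-31


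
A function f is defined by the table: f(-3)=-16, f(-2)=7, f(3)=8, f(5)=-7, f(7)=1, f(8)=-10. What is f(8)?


Reading from the table at x = 8

-10


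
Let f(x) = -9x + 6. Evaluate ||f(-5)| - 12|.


39


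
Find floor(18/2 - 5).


18/2 = 9
9 - 5 = 4
floor(4) = 4

4


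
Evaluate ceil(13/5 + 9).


13/5 = 2.6
2.6 + 9 = 11.6
ceil(11.6) = 12

12


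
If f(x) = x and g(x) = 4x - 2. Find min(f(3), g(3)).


3


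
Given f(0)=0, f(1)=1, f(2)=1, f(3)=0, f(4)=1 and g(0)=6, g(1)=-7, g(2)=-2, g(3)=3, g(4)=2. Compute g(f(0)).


f(0) = 0
g(0) = 6

6


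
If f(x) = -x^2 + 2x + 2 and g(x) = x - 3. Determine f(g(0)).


g(0) = -3
f(-3) = (-1)*(-3)^2 + 2*(-3) + 2 = -13

-13


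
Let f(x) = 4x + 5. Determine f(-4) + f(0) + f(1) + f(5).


f(-4) = -11
f(0) = 5
f(1) = 9
f(5) = 25
Sum = 28

28


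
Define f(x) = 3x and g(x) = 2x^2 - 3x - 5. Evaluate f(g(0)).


g(0) = -5
f(-5) = -15

-15


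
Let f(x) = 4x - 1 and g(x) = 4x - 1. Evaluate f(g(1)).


g(1) = 3
f(3) = 11

11


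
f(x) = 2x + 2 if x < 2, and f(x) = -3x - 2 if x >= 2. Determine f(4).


4 satisfies x >= 2
f(4) = -14

-14


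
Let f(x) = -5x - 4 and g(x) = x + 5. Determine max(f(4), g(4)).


f(4) = -24
g(4) = 9
max = 9

9


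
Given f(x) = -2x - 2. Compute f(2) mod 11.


5


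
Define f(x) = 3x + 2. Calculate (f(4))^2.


196


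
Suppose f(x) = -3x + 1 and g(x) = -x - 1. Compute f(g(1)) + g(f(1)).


f(g(1)) = 7
g(f(1)) = 1
Sum = 8

8


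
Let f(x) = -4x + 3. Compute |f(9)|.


33


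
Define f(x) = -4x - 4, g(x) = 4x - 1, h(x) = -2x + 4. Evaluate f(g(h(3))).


h(3) = -2
g(-2) = -9
f(-9) = 32

32


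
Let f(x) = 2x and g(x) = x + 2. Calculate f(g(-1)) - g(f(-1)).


f(g(-1)) = 2
g(f(-1)) = 0
Difference = 2

2


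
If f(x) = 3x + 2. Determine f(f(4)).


f(4) = 14
f(14) = 44

44


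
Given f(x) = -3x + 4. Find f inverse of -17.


7


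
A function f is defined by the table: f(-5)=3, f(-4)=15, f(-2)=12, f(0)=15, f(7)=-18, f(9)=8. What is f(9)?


Reading from the table at x = 9

8


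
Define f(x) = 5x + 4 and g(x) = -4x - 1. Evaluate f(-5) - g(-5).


-40


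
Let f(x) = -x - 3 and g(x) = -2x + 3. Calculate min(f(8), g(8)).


f(8) = -11
g(8) = -13
min = -13

-13


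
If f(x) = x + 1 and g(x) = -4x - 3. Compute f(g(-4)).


g(-4) = 13
f(13) = 14

14


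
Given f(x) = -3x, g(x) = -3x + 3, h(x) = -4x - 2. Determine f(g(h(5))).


h(5) = -22
g(-22) = 69
f(69) = -207

-207


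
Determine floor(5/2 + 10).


5/2 = 2.5
2.5 + 10 = 12.5
floor(12.5) = 12

12


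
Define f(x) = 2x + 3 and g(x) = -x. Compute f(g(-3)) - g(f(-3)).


6


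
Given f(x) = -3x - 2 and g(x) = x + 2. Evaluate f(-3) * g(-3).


f(-3) = 7
g(-3) = -1
Product = -7

-7


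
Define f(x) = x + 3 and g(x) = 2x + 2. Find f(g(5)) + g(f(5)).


f(g(5)) = 15
g(f(5)) = 18
Sum = 33

33


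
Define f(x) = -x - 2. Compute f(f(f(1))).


f(1) = -3
f(-3) = 1
f(1) = -3

-3


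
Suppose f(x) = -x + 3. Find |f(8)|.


f(8) = -5
|-5| = 5

5


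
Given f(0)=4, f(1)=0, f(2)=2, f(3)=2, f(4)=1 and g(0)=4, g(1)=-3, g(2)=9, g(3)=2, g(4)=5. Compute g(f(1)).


f(1) = 0
g(0) = 4

4


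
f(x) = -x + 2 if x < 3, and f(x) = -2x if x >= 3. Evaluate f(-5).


-5 satisfies x < 3
f(-5) = 7

7


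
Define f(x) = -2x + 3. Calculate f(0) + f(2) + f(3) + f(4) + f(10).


f(0) = 3
f(2) = -1
f(3) = -3
f(4) = -5
f(10) = -17
Sum = -23

-23


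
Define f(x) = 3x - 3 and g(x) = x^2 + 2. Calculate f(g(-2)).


g(-2) = 6
f(6) = 15

15


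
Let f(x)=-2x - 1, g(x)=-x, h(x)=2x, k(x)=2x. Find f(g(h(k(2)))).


15


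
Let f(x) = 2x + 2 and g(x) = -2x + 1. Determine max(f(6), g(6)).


f(6) = 14
g(6) = -11
max = 14

14


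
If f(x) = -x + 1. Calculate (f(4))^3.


f(4) = -3
(-3)^3 = -27

-27


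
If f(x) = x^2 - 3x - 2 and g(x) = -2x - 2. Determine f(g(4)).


g(4) = -10
f(-10) = 1*(-10)^2 - 3*(-10) - 2 = 128

128


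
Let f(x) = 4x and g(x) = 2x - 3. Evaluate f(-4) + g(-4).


f(-4) = -16
g(-4) = -11
Sum = -27

-27


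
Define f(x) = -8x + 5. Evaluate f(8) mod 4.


f(8) = -59
-59 mod 4 = 1

1


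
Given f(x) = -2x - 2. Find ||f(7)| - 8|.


f(7) = -16
|-16| = 16
|16 - 8| = 8

8


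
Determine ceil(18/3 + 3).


18/3 = 6
6 + 3 = 9
ceil(9) = 9

9


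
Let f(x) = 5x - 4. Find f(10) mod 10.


f(10) = 46
46 mod 10 = 6

6


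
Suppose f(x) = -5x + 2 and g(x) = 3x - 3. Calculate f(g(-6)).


107


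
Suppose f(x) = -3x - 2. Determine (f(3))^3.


-1331


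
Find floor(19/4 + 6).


10


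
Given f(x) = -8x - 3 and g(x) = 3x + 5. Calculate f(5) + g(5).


f(5) = -43
g(5) = 20
Sum = -23

-23


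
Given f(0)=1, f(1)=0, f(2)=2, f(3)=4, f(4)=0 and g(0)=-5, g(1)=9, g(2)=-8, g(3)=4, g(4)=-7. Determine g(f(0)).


9


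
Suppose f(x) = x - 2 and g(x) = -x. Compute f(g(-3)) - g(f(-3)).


f(g(-3)) = 1
g(f(-3)) = 5
Difference = -4

-4


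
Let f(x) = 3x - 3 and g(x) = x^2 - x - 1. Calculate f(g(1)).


g(1) = -1
f(-1) = -6

-6


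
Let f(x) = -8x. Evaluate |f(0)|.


f(0) = 0
|0| = 0

0


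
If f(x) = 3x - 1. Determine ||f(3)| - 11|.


f(3) = 8
|8| = 8
|8 - 11| = 3

3


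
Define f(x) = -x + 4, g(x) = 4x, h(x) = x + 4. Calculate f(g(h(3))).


h(3) = 7
g(7) = 28
f(28) = -24

-24


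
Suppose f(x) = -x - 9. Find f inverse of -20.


Solve -x - 9 = -20
x = (-20 + 9) / (-1) = 11

11


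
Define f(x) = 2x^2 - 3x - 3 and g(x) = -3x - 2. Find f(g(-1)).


g(-1) = 1
f(1) = 2*(1)^2 - 3*(1) - 3 = -4

-4


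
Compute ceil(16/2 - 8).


16/2 = 8
8 - 8 = 0
ceil(0) = 0

0


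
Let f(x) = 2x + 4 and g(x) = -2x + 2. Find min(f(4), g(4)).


f(4) = 12
g(4) = -6
min = -6

-6


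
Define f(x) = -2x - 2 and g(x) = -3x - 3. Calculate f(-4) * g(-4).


f(-4) = 6
g(-4) = 9
Product = 54

54


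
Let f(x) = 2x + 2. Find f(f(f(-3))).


-10


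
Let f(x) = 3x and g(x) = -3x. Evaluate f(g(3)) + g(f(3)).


f(g(3)) = -27
g(f(3)) = -27
Sum = -54

-54


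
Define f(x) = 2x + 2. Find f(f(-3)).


f(-3) = -4
f(-4) = -6

-6


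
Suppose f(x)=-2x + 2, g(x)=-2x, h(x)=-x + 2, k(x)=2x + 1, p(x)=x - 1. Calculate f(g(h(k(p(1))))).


p(1) = 0
k(0) = 1
h(1) = 1
g(1) = -2
f(-2) = 6

6


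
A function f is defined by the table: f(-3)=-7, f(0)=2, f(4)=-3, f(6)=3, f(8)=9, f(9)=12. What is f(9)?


Reading from the table at x = 9

12


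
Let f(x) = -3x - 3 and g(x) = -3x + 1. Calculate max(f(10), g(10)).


-29


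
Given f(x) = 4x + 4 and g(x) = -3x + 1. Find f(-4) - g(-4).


f(-4) = -12
g(-4) = 13
Difference = -25

-25


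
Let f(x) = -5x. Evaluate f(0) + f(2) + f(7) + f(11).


f(0) = 0
f(2) = -10
f(7) = -35
f(11) = -55
Sum = -100

-100


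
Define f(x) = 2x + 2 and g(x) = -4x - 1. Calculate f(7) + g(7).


f(7) = 16
g(7) = -29
Sum = -13

-13


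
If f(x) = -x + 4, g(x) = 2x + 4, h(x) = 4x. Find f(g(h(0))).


h(0) = 0
g(0) = 4
f(4) = 0

0


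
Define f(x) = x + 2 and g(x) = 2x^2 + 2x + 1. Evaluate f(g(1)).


g(1) = 5
f(5) = 7

7


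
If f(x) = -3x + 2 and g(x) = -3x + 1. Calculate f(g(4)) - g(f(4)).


f(g(4)) = 35
g(f(4)) = 31
Difference = 4

4


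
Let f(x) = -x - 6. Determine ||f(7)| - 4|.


9


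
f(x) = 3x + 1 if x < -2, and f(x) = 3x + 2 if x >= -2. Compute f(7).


7 satisfies x >= -2
f(7) = 23

23


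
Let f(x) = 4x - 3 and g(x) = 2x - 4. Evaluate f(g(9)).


g(9) = 14
f(14) = 53

53


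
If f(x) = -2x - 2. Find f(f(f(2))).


-22


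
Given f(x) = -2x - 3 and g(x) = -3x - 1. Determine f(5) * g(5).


208


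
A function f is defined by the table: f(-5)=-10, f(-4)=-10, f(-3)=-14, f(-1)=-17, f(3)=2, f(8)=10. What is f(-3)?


Reading from the table at x = -3

-14


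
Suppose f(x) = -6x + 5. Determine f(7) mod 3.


f(7) = -37
-37 mod 3 = 2

2


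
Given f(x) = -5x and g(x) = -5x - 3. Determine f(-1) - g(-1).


f(-1) = 5
g(-1) = 2
Difference = 3

3


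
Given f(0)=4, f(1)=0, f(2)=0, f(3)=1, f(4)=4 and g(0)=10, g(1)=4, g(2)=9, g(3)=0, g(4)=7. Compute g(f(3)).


f(3) = 1
g(1) = 4

4


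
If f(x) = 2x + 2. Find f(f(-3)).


f(-3) = -4
f(-4) = -6

-6


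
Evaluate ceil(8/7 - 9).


8/7 = 1.1429
1.1429 - 9 = -7.8571
ceil(-7.8571) = -7

-7


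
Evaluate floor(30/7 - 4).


30/7 = 4.2857
4.2857 - 4 = 0.2857
floor(0.2857) = 0

0


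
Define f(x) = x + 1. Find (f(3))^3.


64


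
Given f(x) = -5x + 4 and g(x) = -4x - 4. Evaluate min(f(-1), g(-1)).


f(-1) = 9
g(-1) = 0
min = 0

0


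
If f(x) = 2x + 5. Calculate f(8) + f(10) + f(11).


f(8) = 21
f(10) = 25
f(11) = 27
Sum = 73

73


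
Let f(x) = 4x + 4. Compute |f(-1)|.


0


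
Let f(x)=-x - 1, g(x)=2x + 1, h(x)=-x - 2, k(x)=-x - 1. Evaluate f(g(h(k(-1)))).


k(-1) = 0
h(0) = -2
g(-2) = -3
f(-3) = 2

2


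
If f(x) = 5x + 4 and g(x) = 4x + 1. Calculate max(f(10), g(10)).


f(10) = 54
g(10) = 41
max = 54

54


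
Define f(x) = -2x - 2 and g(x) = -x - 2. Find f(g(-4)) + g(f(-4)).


f(g(-4)) = -6
g(f(-4)) = -8
Sum = -14

-14


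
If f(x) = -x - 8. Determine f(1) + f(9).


-26


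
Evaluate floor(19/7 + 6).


19/7 = 2.7143
2.7143 + 6 = 8.7143
floor(8.7143) = 8

8


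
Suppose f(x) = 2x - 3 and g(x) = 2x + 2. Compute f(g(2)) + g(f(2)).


f(g(2)) = 9
g(f(2)) = 4
Sum = 13

13


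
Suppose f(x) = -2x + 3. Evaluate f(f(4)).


f(4) = -5
f(-5) = 13

13


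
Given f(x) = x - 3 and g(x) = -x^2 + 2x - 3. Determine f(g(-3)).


g(-3) = -18
f(-18) = -21

-21


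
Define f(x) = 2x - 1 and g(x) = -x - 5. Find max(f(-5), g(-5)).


f(-5) = -11
g(-5) = 0
max = 0

0


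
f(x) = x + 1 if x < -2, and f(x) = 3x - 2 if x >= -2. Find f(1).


1 satisfies x >= -2
f(1) = 1

1


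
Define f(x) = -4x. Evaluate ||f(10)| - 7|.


33


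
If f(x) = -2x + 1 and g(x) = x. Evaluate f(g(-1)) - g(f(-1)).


f(g(-1)) = 3
g(f(-1)) = 3
Difference = 0

0


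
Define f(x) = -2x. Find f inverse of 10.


Solve -2x = 10
x = (10) / (-2) = -5

-5


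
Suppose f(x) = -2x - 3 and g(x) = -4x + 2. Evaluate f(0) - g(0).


f(0) = -3
g(0) = 2
Difference = -5

-5


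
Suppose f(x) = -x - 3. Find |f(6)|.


9


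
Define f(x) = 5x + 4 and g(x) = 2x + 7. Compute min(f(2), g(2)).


f(2) = 14
g(2) = 11
min = 11

11


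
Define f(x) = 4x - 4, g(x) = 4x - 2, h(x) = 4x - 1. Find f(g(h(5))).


h(5) = 19
g(19) = 74
f(74) = 292

292


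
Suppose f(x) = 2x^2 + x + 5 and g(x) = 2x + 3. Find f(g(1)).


g(1) = 5
f(5) = 2*(5)^2 + 1*(5) + 5 = 60

60


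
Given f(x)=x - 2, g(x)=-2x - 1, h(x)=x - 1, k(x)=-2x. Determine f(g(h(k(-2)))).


k(-2) = 4
h(4) = 3
g(3) = -7
f(-7) = -9

-9


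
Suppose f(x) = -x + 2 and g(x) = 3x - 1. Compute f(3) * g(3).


-8


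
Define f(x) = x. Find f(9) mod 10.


f(9) = 9
9 mod 10 = 9

9


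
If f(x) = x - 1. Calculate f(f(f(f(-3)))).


f(-3) = -4
f(-4) = -5
f(-5) = -6
f(-6) = -7

-7


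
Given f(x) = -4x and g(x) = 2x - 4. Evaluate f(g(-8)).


g(-8) = -20
f(-20) = 80

80


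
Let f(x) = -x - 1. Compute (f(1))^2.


f(1) = -2
(-2)^2 = 4

4


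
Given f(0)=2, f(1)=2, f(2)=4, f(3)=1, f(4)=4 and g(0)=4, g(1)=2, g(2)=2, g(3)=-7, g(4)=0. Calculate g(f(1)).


f(1) = 2
g(2) = 2

2


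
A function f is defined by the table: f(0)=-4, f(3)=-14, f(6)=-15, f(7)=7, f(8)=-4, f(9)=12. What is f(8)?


-4


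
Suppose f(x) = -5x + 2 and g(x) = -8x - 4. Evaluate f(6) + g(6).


-80


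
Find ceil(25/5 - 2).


3


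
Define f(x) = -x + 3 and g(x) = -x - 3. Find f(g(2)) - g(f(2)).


f(g(2)) = 8
g(f(2)) = -4
Difference = 12

12


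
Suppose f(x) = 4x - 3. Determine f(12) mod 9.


f(12) = 45
45 mod 9 = 0

0


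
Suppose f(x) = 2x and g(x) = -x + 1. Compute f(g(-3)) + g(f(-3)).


15


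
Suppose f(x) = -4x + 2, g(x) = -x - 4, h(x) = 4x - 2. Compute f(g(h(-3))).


-38


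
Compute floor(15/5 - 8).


15/5 = 3
3 - 8 = -5
floor(-5) = -5

-5


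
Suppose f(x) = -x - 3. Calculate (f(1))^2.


f(1) = -4
(-4)^2 = 16

16


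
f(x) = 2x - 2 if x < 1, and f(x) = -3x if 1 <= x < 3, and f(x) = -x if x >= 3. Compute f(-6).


-6 satisfies x < 1
f(-6) = -14

-14


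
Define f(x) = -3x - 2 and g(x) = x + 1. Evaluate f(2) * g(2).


-24


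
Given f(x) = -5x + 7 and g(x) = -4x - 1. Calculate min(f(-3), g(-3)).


f(-3) = 22
g(-3) = 11
min = 11

11


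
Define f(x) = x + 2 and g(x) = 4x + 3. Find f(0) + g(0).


f(0) = 2
g(0) = 3
Sum = 5

5


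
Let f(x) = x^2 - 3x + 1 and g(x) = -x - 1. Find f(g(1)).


g(1) = -2
f(-2) = 1*(-2)^2 - 3*(-2) + 1 = 11

11


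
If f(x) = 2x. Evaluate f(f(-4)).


f(-4) = -8
f(-8) = -16

-16


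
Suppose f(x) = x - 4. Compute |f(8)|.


f(8) = 4
|4| = 4

4


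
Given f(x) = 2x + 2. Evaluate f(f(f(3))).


38


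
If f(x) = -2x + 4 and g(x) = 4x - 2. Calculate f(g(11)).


g(11) = 42
f(42) = -80

-80


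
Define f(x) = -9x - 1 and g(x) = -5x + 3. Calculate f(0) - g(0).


f(0) = -1
g(0) = 3
Difference = -4

-4


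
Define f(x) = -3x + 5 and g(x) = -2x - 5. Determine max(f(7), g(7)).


f(7) = -16
g(7) = -19
max = -16

-16


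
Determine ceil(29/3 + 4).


14


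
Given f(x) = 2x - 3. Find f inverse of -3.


Solve 2x - 3 = -3
x = (-3 + 3) / 2 = 0

0


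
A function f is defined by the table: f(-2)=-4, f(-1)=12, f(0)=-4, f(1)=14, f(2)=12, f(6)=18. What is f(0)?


Reading from the table at x = 0

-4


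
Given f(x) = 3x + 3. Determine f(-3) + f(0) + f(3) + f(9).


39


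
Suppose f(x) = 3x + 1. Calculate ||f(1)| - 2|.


2


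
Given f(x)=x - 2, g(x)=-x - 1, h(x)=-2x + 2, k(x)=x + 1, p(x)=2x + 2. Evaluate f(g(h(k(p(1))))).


p(1) = 4
k(4) = 5
h(5) = -8
g(-8) = 7
f(7) = 5

5


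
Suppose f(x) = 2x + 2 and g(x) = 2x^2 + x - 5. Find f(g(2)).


g(2) = 5
f(5) = 12

12


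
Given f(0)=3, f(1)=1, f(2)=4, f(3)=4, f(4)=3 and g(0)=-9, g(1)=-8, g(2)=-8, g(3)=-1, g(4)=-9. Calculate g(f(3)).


f(3) = 4
g(4) = -9

-9


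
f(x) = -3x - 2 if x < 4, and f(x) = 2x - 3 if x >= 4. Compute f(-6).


-6 satisfies x < 4
f(-6) = 16

16


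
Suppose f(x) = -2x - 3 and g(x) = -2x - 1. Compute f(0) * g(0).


3


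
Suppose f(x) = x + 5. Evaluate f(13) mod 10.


f(13) = 18
18 mod 10 = 8

8


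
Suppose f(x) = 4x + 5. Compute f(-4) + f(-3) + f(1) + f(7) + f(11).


f(-4) = -11
f(-3) = -7
f(1) = 9
f(7) = 33
f(11) = 49
Sum = 73

73


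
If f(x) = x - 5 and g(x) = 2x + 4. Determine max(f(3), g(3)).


f(3) = -2
g(3) = 10
max = 10

10


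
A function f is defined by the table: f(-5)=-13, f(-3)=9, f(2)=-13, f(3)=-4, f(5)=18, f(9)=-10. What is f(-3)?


Reading from the table at x = -3

9


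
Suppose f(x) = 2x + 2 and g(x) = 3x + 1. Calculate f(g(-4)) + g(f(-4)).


f(g(-4)) = -20
g(f(-4)) = -17
Sum = -37

-37


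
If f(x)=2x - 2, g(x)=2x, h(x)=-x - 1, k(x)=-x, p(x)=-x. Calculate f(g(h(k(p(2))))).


-14


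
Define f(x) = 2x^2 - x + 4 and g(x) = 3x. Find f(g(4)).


g(4) = 12
f(12) = 2*(12)^2 - 1*(12) + 4 = 280

280


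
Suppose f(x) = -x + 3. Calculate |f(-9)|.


f(-9) = 12
|12| = 12

12


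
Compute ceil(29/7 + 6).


29/7 = 4.1429
4.1429 + 6 = 10.1429
ceil(10.1429) = 11

11


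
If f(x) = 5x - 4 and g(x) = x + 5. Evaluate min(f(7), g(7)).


f(7) = 31
g(7) = 12
min = 12

12


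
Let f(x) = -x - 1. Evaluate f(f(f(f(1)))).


f(1) = -2
f(-2) = 1
f(1) = -2
f(-2) = 1

1


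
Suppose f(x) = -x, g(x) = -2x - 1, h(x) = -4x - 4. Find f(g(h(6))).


h(6) = -28
g(-28) = 55
f(55) = -55

-55


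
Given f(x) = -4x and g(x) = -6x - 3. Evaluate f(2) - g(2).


f(2) = -8
g(2) = -15
Difference = 7

7


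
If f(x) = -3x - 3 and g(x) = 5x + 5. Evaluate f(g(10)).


g(10) = 55
f(55) = -168

-168


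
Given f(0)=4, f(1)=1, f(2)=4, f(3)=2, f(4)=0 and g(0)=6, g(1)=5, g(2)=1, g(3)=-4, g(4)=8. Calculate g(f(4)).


f(4) = 0
g(0) = 6

6


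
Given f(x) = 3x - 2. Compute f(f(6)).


f(6) = 16
f(16) = 46

46


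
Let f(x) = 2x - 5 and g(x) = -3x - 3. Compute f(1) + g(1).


-9


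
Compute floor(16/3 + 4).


16/3 = 5.3333
5.3333 + 4 = 9.3333
floor(9.3333) = 9

9


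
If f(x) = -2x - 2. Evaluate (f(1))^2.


16


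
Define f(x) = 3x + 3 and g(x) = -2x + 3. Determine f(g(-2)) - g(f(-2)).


f(g(-2)) = 24
g(f(-2)) = 9
Difference = 15

15


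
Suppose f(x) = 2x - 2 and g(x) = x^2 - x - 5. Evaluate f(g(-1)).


g(-1) = -3
f(-3) = -8

-8


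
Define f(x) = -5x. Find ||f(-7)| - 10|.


f(-7) = 35
|35| = 35
|35 - 10| = 25

25


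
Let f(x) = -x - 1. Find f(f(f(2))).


f(2) = -3
f(-3) = 2
f(2) = -3

-3


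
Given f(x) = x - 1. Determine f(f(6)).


f(6) = 5
f(5) = 4

4


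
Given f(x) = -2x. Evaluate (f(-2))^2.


f(-2) = 4
(4)^2 = 16

16


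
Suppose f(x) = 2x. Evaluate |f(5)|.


f(5) = 10
|10| = 10

10


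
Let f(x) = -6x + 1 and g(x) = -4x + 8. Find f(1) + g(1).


f(1) = -5
g(1) = 4
Sum = -1

-1


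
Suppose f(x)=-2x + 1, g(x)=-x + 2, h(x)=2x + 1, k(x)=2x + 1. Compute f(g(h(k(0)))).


3


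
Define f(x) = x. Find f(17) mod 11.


f(17) = 17
17 mod 11 = 6

6


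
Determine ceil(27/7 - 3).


27/7 = 3.8571
3.8571 - 3 = 0.8571
ceil(0.8571) = 1

1


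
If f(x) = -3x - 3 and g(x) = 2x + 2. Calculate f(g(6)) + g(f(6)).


f(g(6)) = -45
g(f(6)) = -40
Sum = -85

-85


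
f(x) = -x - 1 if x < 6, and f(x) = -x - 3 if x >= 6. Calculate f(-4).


-4 satisfies x < 6
f(-4) = 3

3


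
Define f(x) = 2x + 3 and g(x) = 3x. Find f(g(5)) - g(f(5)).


f(g(5)) = 33
g(f(5)) = 39
Difference = -6

-6


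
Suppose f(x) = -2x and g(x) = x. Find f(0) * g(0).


f(0) = 0
g(0) = 0
Product = 0

0


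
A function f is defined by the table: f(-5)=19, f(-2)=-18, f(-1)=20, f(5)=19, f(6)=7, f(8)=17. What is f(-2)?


Reading from the table at x = -2

-18


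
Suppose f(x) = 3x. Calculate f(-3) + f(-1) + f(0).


-12


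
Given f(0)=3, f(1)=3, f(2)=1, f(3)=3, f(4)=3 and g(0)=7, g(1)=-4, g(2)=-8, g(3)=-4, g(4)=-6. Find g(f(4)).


f(4) = 3
g(3) = -4

-4


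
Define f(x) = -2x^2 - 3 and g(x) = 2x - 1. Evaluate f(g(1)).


g(1) = 1
f(1) = (-2)*(1)^2 - 3 = -5

-5


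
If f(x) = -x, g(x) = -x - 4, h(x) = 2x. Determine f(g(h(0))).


h(0) = 0
g(0) = -4
f(-4) = 4

4


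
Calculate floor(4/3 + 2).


4/3 = 1.3333
1.3333 + 2 = 3.3333
floor(3.3333) = 3

3


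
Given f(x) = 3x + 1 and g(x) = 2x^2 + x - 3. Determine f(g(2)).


g(2) = 7
f(7) = 22

22


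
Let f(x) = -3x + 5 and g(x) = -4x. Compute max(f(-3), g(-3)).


f(-3) = 14
g(-3) = 12
max = 14

14


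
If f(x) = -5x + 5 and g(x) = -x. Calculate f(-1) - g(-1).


f(-1) = 10
g(-1) = 1
Difference = 9

9


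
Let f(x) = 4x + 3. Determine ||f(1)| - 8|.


f(1) = 7
|7| = 7
|7 - 8| = 1

1


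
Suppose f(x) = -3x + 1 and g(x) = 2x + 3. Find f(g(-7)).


34


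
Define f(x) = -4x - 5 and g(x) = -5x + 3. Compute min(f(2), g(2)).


f(2) = -13
g(2) = -7
min = -13

-13


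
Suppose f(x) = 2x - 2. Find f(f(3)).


f(3) = 4
f(4) = 6

6


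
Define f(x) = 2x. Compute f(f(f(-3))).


f(-3) = -6
f(-6) = -12
f(-12) = -24

-24


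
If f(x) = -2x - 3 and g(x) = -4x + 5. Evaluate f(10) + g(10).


f(10) = -23
g(10) = -35
Sum = -58

-58


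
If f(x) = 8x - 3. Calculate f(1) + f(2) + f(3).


f(1) = 5
f(2) = 13
f(3) = 21
Sum = 39

39


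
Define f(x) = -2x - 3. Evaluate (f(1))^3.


f(1) = -5
(-5)^3 = -125

-125


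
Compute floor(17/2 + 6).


17/2 = 8.5
8.5 + 6 = 14.5
floor(14.5) = 14

14


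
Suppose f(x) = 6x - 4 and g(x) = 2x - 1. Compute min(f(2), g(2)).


f(2) = 8
g(2) = 3
min = 3

3


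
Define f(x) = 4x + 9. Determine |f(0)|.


f(0) = 9
|9| = 9

9


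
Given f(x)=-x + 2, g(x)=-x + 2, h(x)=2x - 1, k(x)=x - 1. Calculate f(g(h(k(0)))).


k(0) = -1
h(-1) = -3
g(-3) = 5
f(5) = -3

-3


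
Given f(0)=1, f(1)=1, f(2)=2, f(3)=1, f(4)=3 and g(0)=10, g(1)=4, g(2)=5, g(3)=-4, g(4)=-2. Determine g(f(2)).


f(2) = 2
g(2) = 5

5


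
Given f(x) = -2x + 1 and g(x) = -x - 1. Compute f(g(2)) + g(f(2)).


9


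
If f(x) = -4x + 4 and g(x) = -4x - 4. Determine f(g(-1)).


g(-1) = 0
f(0) = 4

4


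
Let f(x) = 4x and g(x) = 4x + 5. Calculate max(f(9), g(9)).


f(9) = 36
g(9) = 41
max = 41

41


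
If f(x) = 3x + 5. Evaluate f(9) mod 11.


10


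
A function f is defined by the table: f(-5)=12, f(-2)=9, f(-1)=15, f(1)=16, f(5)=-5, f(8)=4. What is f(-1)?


15


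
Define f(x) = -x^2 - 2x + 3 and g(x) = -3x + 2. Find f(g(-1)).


g(-1) = 5
f(5) = (-1)*(5)^2 - 2*(5) + 3 = -32

-32


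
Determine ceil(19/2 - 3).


19/2 = 9.5
9.5 - 3 = 6.5
ceil(6.5) = 7

7


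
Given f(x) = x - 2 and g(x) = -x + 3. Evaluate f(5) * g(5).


f(5) = 3
g(5) = -2
Product = -6

-6
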